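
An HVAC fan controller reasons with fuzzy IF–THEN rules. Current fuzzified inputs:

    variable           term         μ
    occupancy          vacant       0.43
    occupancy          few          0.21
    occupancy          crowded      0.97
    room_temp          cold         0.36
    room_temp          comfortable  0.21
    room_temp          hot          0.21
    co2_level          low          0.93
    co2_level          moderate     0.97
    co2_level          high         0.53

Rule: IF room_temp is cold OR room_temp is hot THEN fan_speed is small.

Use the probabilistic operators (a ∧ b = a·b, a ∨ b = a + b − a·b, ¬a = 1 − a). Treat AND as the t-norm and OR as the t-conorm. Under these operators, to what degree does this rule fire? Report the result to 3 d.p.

firing strength: cold=0.36, hot=0.21; OR[a + b − a·b] → w = 0.4944

0.494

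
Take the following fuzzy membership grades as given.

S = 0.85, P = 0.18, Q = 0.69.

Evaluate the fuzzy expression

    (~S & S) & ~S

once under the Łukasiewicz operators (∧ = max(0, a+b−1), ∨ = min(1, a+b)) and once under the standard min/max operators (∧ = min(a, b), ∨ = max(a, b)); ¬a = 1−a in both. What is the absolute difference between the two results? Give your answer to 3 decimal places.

Under Łukasiewicz:
  ~S = 1 − 0.85 = 0.15
  ~S & S = max(0, a+b−1) on (0.15, 0.85) = 0.00
  ~S = 1 − 0.85 = 0.15
  (~S & S) & ~S = max(0, a+b−1) on (0.00, 0.15) = 0.00
  → value = 0.0000
Under standard min/max:
  ~S = 1 − 0.85 = 0.15
  ~S & S = min(a, b) on (0.15, 0.85) = 0.15
  ~S = 1 − 0.85 = 0.15
  (~S & S) & ~S = min(a, b) on (0.15, 0.15) = 0.15
  → value = 0.1500
|0.0000 − 0.1500| = 0.150

0.150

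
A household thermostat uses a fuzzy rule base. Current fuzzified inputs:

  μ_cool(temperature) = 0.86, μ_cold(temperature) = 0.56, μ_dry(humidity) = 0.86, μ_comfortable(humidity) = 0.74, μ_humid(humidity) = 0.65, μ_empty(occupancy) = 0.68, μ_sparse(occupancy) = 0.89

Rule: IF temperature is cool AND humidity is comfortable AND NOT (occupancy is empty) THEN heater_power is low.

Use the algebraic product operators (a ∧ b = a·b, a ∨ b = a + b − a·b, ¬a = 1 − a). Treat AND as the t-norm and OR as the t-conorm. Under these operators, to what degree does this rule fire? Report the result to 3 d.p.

0.204

firing strength: cool=0.86, comfortable=0.74, ¬empty=1−0.68=0.32; AND[a·b] → w = 0.2036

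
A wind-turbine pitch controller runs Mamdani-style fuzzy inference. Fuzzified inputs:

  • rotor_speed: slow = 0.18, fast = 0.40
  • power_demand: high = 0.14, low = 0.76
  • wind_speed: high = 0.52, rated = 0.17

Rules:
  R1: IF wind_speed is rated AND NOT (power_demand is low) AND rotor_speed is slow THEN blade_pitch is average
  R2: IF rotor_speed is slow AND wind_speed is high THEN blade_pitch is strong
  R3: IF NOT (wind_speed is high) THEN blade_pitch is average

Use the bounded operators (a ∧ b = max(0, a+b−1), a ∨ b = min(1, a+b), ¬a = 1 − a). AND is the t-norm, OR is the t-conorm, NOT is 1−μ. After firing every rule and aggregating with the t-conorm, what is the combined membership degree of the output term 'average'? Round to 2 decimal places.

0.48

R1: rated=0.17, ¬low=1−0.76=0.24, slow=0.18; AND[max(0, a+b−1)] → w = 0.00
R2: slow=0.18, high=0.52; AND[max(0, a+b−1)] → w = 0.00
R3: ¬high=1−0.52=0.48 → w = 0.48
Rules with consequent 'average': {R1, R3} → strengths 0.00, 0.48
Aggregate via t-conorm [min(1, a+b)]: 0.48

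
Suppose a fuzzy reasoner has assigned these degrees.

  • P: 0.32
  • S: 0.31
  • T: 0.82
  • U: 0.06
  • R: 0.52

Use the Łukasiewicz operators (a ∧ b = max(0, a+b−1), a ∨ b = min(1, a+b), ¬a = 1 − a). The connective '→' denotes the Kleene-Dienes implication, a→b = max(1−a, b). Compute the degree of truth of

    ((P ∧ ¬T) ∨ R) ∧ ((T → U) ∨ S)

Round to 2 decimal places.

0.01

¬T = 1 − 0.82 = 0.18
P ∧ ¬T = max(0, a+b−1) on (0.32, 0.18) = 0.00
(P ∧ ¬T) ∨ R = min(1, a+b) on (0.00, 0.52) = 0.52
T → U  [Kleene-Dienes: max(1−a, b)] with a=0.82, b=0.06 → 0.18
(T → U) ∨ S = min(1, a+b) on (0.18, 0.31) = 0.49
((P ∧ ¬T) ∨ R) ∧ ((T → U) ∨ S) = max(0, a+b−1) on (0.52, 0.49) = 0.01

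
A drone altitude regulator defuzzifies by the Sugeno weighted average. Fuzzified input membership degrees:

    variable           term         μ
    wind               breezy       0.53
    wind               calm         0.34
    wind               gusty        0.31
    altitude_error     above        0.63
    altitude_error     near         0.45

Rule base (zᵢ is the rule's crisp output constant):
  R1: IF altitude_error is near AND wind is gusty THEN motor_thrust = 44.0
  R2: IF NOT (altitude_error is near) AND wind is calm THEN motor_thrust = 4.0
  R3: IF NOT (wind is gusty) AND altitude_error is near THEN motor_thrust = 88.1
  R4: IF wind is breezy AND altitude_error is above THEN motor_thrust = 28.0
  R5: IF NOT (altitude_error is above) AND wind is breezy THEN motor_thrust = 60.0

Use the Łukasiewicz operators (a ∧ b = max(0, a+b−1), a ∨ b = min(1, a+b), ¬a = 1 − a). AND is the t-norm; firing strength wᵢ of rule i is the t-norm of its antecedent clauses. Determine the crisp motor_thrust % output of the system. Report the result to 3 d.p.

56.047

R1 (z=44.0): near=0.45, gusty=0.31; AND[max(0, a+b−1)] → w = 0.00
R2 (z=4.0): ¬near=1−0.45=0.55, calm=0.34; AND[max(0, a+b−1)] → w = 0.00
R3 (z=88.1): ¬gusty=1−0.31=0.69, near=0.45; AND[max(0, a+b−1)] → w = 0.14
R4 (z=28.0): breezy=0.53, above=0.63; AND[max(0, a+b−1)] → w = 0.16
R5 (z=60.0): ¬above=1−0.63=0.37, breezy=0.53; AND[max(0, a+b−1)] → w = 0.00
Weighted average = (0.00·44.0 + 0.00·4.0 + 0.14·88.1 + 0.16·28.0 + 0.00·60.0) / (0.00 + 0.00 + 0.14 + 0.16 + 0.00)
  = 16.8140 / 0.3000 = 56.047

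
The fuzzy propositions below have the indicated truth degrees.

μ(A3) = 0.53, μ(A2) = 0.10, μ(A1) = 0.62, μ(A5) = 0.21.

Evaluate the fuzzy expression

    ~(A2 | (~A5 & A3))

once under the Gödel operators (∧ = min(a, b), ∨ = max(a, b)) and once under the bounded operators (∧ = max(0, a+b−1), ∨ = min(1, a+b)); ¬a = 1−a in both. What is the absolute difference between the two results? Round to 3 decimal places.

Under Gödel:
  ~A5 = 1 − 0.21 = 0.79
  ~A5 & A3 = min(a, b) on (0.79, 0.53) = 0.53
  A2 | (~A5 & A3) = max(a, b) on (0.10, 0.53) = 0.53
  ~(A2 | (~A5 & A3)) = 1 − 0.53 = 0.47
  → value = 0.4700
Under bounded:
  ~A5 = 1 − 0.21 = 0.79
  ~A5 & A3 = max(0, a+b−1) on (0.79, 0.53) = 0.32
  A2 | (~A5 & A3) = min(1, a+b) on (0.10, 0.32) = 0.42
  ~(A2 | (~A5 & A3)) = 1 − 0.42 = 0.58
  → value = 0.5800
|0.4700 − 0.5800| = 0.110

0.110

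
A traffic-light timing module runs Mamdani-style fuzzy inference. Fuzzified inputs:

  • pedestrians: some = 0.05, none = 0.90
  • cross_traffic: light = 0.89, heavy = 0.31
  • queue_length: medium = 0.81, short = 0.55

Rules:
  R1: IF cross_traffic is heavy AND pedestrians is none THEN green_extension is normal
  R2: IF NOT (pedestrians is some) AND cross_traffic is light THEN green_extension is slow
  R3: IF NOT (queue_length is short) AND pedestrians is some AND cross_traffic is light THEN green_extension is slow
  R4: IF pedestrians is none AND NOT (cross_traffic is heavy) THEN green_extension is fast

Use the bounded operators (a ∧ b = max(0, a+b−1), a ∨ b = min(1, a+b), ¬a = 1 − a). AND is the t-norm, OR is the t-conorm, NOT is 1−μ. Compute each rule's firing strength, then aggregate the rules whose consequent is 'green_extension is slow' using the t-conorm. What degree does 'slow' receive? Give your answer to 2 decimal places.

0.84

R1: heavy=0.31, none=0.90; AND[max(0, a+b−1)] → w = 0.21
R2: ¬some=1−0.05=0.95, light=0.89; AND[max(0, a+b−1)] → w = 0.84
R3: ¬short=1−0.55=0.45, some=0.05, light=0.89; AND[max(0, a+b−1)] → w = 0.00
R4: none=0.90, ¬heavy=1−0.31=0.69; AND[max(0, a+b−1)] → w = 0.59
Rules with consequent 'slow': {R2, R3} → strengths 0.84, 0.00
Aggregate via t-conorm [min(1, a+b)]: 0.84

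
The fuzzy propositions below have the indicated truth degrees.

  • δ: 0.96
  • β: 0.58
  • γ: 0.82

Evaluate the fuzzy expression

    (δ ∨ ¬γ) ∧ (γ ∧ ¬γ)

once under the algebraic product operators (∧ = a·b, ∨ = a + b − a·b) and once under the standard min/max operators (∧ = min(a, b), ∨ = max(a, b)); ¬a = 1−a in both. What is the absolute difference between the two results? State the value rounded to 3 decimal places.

Under algebraic product:
  ¬γ = 1 − 0.8200 = 0.1800
  δ ∨ ¬γ = a + b − a·b on (0.9600, 0.1800) = 0.9672
  ¬γ = 1 − 0.8200 = 0.1800
  γ ∧ ¬γ = a·b on (0.8200, 0.1800) = 0.1476
  (δ ∨ ¬γ) ∧ (γ ∧ ¬γ) = a·b on (0.9672, 0.1476) = 0.1428
  → value = 0.1428
Under standard min/max:
  ¬γ = 1 − 0.82 = 0.18
  δ ∨ ¬γ = max(a, b) on (0.96, 0.18) = 0.96
  ¬γ = 1 − 0.82 = 0.18
  γ ∧ ¬γ = min(a, b) on (0.82, 0.18) = 0.18
  (δ ∨ ¬γ) ∧ (γ ∧ ¬γ) = min(a, b) on (0.96, 0.18) = 0.18
  → value = 0.1800
|0.1428 − 0.1800| = 0.037

0.037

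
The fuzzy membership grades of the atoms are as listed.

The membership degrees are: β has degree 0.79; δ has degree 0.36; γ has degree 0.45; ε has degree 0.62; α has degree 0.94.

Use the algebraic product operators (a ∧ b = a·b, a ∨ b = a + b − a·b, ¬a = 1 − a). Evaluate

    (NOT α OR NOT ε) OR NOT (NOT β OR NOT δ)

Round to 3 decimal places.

0.583

NOT α = 1 − 0.9400 = 0.0600
NOT ε = 1 − 0.6200 = 0.3800
NOT α OR NOT ε = a + b − a·b on (0.0600, 0.3800) = 0.4172
NOT β = 1 − 0.7900 = 0.2100
NOT δ = 1 − 0.3600 = 0.6400
NOT β OR NOT δ = a + b − a·b on (0.2100, 0.6400) = 0.7156
NOT (NOT β OR NOT δ) = 1 − 0.7156 = 0.2844
(NOT α OR NOT ε) OR NOT (NOT β OR NOT δ) = a + b − a·b on (0.4172, 0.2844) = 0.5829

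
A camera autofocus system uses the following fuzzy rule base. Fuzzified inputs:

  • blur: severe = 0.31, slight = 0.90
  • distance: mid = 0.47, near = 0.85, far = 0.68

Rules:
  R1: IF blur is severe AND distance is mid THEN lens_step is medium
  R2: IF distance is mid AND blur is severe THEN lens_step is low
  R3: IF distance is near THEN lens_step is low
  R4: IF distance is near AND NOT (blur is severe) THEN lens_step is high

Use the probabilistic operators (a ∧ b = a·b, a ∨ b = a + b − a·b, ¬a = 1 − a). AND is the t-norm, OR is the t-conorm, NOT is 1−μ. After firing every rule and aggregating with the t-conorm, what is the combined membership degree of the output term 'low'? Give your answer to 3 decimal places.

0.872

R1: severe=0.31, mid=0.47; AND[a·b] → w = 0.1457
R2: mid=0.47, severe=0.31; AND[a·b] → w = 0.1457
R3: near=0.85 → w = 0.8500
R4: near=0.85, ¬severe=1−0.31=0.69; AND[a·b] → w = 0.5865
Rules with consequent 'low': {R2, R3} → strengths 0.1457, 0.8500
Aggregate via t-conorm [a + b − a·b]: 0.8719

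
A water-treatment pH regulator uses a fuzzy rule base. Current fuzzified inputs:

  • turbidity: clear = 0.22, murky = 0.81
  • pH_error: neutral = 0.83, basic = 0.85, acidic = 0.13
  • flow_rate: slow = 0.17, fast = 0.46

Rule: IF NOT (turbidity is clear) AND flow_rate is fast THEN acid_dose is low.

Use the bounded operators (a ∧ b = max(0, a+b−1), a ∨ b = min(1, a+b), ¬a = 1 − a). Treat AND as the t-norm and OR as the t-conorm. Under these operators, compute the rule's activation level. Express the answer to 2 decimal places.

0.24

firing strength: ¬clear=1−0.22=0.78, fast=0.46; AND[max(0, a+b−1)] → w = 0.24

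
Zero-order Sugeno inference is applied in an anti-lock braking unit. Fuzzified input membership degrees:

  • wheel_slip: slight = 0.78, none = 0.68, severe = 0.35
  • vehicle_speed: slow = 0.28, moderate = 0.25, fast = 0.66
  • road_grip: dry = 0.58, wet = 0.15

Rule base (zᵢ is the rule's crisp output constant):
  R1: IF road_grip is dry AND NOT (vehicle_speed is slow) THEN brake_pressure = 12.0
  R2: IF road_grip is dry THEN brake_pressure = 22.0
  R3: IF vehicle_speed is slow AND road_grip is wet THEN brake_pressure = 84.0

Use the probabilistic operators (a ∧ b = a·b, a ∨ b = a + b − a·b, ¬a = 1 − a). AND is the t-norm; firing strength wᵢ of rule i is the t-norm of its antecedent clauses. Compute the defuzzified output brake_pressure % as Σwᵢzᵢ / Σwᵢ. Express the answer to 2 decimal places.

R1 (z=12.0): dry=0.58, ¬slow=1−0.28=0.72; AND[a·b] → w = 0.4176
R2 (z=22.0): dry=0.58 → w = 0.5800
R3 (z=84.0): slow=0.28, wet=0.15; AND[a·b] → w = 0.0420
Weighted average = (0.4176·12.0 + 0.5800·22.0 + 0.0420·84.0) / (0.4176 + 0.5800 + 0.0420)
  = 21.2992 / 1.0396 = 20.49

20.49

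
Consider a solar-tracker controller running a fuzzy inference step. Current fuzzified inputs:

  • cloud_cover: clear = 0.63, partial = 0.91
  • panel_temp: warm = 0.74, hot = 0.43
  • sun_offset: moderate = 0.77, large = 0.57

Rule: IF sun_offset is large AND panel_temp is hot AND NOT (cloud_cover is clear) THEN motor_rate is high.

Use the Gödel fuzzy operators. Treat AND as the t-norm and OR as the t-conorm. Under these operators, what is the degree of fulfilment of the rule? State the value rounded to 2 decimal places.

0.37

firing strength: large=0.57, hot=0.43, ¬clear=1−0.63=0.37; AND[min(a, b)] → w = 0.37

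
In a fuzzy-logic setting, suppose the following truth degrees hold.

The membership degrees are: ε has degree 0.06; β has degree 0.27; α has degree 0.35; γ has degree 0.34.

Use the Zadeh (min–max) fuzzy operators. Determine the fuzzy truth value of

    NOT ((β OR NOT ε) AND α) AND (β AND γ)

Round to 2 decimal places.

NOT ε = 1 − 0.06 = 0.94
β OR NOT ε = max(a, b) on (0.27, 0.94) = 0.94
(β OR NOT ε) AND α = min(a, b) on (0.94, 0.35) = 0.35
NOT ((β OR NOT ε) AND α) = 1 − 0.35 = 0.65
β AND γ = min(a, b) on (0.27, 0.34) = 0.27
NOT ((β OR NOT ε) AND α) AND (β AND γ) = min(a, b) on (0.65, 0.27) = 0.27

0.27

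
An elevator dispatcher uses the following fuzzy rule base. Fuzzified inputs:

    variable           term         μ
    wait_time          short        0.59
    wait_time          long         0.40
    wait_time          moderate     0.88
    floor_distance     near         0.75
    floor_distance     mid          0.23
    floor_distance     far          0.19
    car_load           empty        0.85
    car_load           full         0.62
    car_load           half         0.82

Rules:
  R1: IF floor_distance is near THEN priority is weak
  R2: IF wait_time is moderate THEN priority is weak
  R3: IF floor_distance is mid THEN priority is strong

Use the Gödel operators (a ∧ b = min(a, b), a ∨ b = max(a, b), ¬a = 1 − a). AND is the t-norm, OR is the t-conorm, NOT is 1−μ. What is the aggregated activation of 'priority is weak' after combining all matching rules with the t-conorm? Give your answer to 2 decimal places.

R1: near=0.75 → w = 0.75
R2: moderate=0.88 → w = 0.88
R3: mid=0.23 → w = 0.23
Rules with consequent 'weak': {R1, R2} → strengths 0.75, 0.88
Aggregate via t-conorm [max(a, b)]: 0.88

0.88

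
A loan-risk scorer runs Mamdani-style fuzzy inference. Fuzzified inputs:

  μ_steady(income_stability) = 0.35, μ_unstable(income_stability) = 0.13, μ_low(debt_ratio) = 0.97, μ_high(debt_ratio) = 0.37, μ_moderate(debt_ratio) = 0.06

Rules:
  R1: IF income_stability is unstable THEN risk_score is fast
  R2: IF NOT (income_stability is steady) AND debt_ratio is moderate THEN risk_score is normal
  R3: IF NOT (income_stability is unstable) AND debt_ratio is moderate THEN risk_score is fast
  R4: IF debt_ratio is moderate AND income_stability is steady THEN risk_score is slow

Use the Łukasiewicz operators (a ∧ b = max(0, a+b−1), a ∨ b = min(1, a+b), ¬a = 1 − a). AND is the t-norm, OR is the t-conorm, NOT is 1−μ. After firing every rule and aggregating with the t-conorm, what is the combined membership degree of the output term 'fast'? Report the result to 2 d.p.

R1: unstable=0.13 → w = 0.13
R2: ¬steady=1−0.35=0.65, moderate=0.06; AND[max(0, a+b−1)] → w = 0.00
R3: ¬unstable=1−0.13=0.87, moderate=0.06; AND[max(0, a+b−1)] → w = 0.00
R4: moderate=0.06, steady=0.35; AND[max(0, a+b−1)] → w = 0.00
Rules with consequent 'fast': {R1, R3} → strengths 0.13, 0.00
Aggregate via t-conorm [min(1, a+b)]: 0.13

0.13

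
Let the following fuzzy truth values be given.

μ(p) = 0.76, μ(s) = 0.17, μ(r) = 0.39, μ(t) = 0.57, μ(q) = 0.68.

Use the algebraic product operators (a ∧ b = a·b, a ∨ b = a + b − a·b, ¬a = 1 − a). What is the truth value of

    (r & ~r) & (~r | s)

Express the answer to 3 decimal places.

~r = 1 − 0.3900 = 0.6100
r & ~r = a·b on (0.3900, 0.6100) = 0.2379
~r = 1 − 0.3900 = 0.6100
~r | s = a + b − a·b on (0.6100, 0.1700) = 0.6763
(r & ~r) & (~r | s) = a·b on (0.2379, 0.6763) = 0.1609

0.161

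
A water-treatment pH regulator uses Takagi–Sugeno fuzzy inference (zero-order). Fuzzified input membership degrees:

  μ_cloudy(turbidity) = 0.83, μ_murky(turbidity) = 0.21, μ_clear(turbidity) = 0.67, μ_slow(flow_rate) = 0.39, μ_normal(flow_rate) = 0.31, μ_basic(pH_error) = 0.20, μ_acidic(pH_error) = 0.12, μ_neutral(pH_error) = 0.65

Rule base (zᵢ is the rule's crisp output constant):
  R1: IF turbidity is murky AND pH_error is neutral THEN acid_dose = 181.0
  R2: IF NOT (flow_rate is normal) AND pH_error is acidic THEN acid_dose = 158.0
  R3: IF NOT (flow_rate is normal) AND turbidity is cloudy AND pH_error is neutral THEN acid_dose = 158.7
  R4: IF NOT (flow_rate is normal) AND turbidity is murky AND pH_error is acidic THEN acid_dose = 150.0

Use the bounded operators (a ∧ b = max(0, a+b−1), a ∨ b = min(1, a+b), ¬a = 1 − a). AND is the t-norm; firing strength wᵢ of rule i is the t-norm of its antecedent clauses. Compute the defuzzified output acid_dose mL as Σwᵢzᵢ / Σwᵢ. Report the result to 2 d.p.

158.70

R1 (z=181.0): murky=0.21, neutral=0.65; AND[max(0, a+b−1)] → w = 0.00
R2 (z=158.0): ¬normal=1−0.31=0.69, acidic=0.12; AND[max(0, a+b−1)] → w = 0.00
R3 (z=158.7): ¬normal=1−0.31=0.69, cloudy=0.83, neutral=0.65; AND[max(0, a+b−1)] → w = 0.17
R4 (z=150.0): ¬normal=1−0.31=0.69, murky=0.21, acidic=0.12; AND[max(0, a+b−1)] → w = 0.00
Weighted average = (0.00·181.0 + 0.00·158.0 + 0.17·158.7 + 0.00·150.0) / (0.00 + 0.00 + 0.17 + 0.00)
  = 26.9790 / 0.1700 = 158.70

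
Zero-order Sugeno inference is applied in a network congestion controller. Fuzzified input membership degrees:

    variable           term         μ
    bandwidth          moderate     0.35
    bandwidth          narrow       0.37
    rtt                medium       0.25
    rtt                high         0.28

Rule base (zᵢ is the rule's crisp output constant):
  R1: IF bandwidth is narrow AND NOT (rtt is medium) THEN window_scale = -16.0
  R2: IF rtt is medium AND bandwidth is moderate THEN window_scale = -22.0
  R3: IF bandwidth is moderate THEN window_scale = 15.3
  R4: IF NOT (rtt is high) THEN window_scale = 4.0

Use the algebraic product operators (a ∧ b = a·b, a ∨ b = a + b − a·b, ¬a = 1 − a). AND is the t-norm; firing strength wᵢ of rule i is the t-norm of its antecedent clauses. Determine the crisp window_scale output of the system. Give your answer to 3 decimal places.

1.303

R1 (z=-16.0): narrow=0.37, ¬medium=1−0.25=0.75; AND[a·b] → w = 0.2775
R2 (z=-22.0): medium=0.25, moderate=0.35; AND[a·b] → w = 0.0875
R3 (z=15.3): moderate=0.35 → w = 0.3500
R4 (z=4.0): ¬high=1−0.28=0.72 → w = 0.7200
Weighted average = (0.2775·-16.0 + 0.0875·-22.0 + 0.3500·15.3 + 0.7200·4.0) / (0.2775 + 0.0875 + 0.3500 + 0.7200)
  = 1.8700 / 1.4350 = 1.303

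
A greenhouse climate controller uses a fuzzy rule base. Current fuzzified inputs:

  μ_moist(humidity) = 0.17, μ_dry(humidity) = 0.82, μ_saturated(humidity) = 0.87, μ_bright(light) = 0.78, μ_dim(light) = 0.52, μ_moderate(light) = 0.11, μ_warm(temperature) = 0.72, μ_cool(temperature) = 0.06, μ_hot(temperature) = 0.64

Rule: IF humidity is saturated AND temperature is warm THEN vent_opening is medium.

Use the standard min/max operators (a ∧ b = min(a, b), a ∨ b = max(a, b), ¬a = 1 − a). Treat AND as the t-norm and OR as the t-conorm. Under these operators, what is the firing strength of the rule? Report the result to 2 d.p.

firing strength: saturated=0.87, warm=0.72; AND[min(a, b)] → w = 0.72

0.72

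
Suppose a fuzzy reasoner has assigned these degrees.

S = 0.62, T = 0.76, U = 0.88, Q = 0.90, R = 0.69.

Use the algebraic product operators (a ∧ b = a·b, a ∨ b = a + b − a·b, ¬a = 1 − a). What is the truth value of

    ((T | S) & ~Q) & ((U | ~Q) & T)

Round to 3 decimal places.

T | S = a + b − a·b on (0.7600, 0.6200) = 0.9088
~Q = 1 − 0.9000 = 0.1000
(T | S) & ~Q = a·b on (0.9088, 0.1000) = 0.0909
~Q = 1 − 0.9000 = 0.1000
U | ~Q = a + b − a·b on (0.8800, 0.1000) = 0.8920
(U | ~Q) & T = a·b on (0.8920, 0.7600) = 0.6779
((T | S) & ~Q) & ((U | ~Q) & T) = a·b on (0.0909, 0.6779) = 0.0616

0.062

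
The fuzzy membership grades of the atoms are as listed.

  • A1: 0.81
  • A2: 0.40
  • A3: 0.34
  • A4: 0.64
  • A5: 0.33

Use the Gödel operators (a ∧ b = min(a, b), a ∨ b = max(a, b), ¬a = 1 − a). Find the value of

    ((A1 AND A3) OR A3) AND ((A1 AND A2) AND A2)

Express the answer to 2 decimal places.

A1 AND A3 = min(a, b) on (0.81, 0.34) = 0.34
(A1 AND A3) OR A3 = max(a, b) on (0.34, 0.34) = 0.34
A1 AND A2 = min(a, b) on (0.81, 0.40) = 0.40
(A1 AND A2) AND A2 = min(a, b) on (0.40, 0.40) = 0.40
((A1 AND A3) OR A3) AND ((A1 AND A2) AND A2) = min(a, b) on (0.34, 0.40) = 0.34

0.34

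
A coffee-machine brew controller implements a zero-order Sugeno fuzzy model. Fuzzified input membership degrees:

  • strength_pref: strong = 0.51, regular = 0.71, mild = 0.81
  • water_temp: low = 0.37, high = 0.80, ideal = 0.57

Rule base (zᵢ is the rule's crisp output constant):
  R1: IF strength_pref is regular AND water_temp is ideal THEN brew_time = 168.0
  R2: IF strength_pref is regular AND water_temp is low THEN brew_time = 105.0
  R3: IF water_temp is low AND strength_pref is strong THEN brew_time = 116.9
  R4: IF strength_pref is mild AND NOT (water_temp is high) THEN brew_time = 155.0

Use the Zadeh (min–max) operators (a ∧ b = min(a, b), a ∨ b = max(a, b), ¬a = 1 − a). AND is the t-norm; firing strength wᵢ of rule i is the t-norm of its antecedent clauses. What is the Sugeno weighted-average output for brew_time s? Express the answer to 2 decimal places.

R1 (z=168.0): regular=0.71, ideal=0.57; AND[min(a, b)] → w = 0.57
R2 (z=105.0): regular=0.71, low=0.37; AND[min(a, b)] → w = 0.37
R3 (z=116.9): low=0.37, strong=0.51; AND[min(a, b)] → w = 0.37
R4 (z=155.0): mild=0.81, ¬high=1−0.80=0.20; AND[min(a, b)] → w = 0.20
Weighted average = (0.57·168.0 + 0.37·105.0 + 0.37·116.9 + 0.20·155.0) / (0.57 + 0.37 + 0.37 + 0.20)
  = 208.8630 / 1.5100 = 138.32

138.32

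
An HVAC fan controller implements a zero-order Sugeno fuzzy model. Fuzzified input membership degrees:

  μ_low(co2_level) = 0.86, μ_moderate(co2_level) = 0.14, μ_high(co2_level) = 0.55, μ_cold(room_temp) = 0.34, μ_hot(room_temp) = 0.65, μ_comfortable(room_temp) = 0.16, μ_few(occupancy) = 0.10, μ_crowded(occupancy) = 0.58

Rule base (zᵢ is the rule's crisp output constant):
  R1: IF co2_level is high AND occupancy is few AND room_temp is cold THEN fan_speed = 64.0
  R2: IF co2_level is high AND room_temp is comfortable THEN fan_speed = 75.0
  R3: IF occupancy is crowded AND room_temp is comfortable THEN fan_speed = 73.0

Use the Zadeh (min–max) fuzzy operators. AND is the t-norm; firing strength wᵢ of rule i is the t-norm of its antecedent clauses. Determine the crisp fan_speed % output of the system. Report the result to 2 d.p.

71.62

R1 (z=64.0): high=0.55, few=0.10, cold=0.34; AND[min(a, b)] → w = 0.10
R2 (z=75.0): high=0.55, comfortable=0.16; AND[min(a, b)] → w = 0.16
R3 (z=73.0): crowded=0.58, comfortable=0.16; AND[min(a, b)] → w = 0.16
Weighted average = (0.10·64.0 + 0.16·75.0 + 0.16·73.0) / (0.10 + 0.16 + 0.16)
  = 30.0800 / 0.4200 = 71.62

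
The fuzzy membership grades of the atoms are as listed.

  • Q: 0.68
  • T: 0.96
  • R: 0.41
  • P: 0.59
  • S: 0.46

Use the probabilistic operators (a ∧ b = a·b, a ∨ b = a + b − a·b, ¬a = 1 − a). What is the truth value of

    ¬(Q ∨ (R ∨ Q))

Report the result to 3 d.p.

R ∨ Q = a + b − a·b on (0.4100, 0.6800) = 0.8112
Q ∨ (R ∨ Q) = a + b − a·b on (0.6800, 0.8112) = 0.9396
¬(Q ∨ (R ∨ Q)) = 1 − 0.9396 = 0.0604

0.060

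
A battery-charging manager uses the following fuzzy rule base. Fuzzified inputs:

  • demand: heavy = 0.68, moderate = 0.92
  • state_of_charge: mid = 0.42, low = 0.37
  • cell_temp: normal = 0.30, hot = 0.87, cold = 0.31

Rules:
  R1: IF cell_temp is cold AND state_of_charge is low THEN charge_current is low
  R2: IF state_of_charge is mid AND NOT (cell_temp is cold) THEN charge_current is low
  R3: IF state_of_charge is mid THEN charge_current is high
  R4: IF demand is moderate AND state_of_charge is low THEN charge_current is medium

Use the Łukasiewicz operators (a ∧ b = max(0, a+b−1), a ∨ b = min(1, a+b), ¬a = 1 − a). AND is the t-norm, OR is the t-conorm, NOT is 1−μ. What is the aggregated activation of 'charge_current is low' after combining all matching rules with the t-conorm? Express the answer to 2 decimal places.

R1: cold=0.31, low=0.37; AND[max(0, a+b−1)] → w = 0.00
R2: mid=0.42, ¬cold=1−0.31=0.69; AND[max(0, a+b−1)] → w = 0.11
R3: mid=0.42 → w = 0.42
R4: moderate=0.92, low=0.37; AND[max(0, a+b−1)] → w = 0.29
Rules with consequent 'low': {R1, R2} → strengths 0.00, 0.11
Aggregate via t-conorm [min(1, a+b)]: 0.11

0.11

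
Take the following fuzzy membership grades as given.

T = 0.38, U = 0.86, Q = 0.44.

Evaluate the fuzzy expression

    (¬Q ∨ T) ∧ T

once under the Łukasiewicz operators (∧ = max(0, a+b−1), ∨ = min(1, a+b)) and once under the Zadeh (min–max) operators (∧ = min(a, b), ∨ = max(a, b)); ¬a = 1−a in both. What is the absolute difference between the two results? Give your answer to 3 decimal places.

0.060

Under Łukasiewicz:
  ¬Q = 1 − 0.44 = 0.56
  ¬Q ∨ T = min(1, a+b) on (0.56, 0.38) = 0.94
  (¬Q ∨ T) ∧ T = max(0, a+b−1) on (0.94, 0.38) = 0.32
  → value = 0.3200
Under Zadeh (min–max):
  ¬Q = 1 − 0.44 = 0.56
  ¬Q ∨ T = max(a, b) on (0.56, 0.38) = 0.56
  (¬Q ∨ T) ∧ T = min(a, b) on (0.56, 0.38) = 0.38
  → value = 0.3800
|0.3200 − 0.3800| = 0.060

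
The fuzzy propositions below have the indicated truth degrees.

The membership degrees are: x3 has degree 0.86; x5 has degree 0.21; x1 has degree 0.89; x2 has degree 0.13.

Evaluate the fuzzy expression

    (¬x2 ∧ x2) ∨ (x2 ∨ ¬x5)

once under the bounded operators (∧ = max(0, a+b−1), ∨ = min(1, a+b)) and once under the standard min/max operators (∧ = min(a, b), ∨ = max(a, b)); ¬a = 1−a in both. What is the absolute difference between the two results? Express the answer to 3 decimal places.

0.130

Under bounded:
  ¬x2 = 1 − 0.13 = 0.87
  ¬x2 ∧ x2 = max(0, a+b−1) on (0.87, 0.13) = 0.00
  ¬x5 = 1 − 0.21 = 0.79
  x2 ∨ ¬x5 = min(1, a+b) on (0.13, 0.79) = 0.92
  (¬x2 ∧ x2) ∨ (x2 ∨ ¬x5) = min(1, a+b) on (0.00, 0.92) = 0.92
  → value = 0.9200
Under standard min/max:
  ¬x2 = 1 − 0.13 = 0.87
  ¬x2 ∧ x2 = min(a, b) on (0.87, 0.13) = 0.13
  ¬x5 = 1 − 0.21 = 0.79
  x2 ∨ ¬x5 = max(a, b) on (0.13, 0.79) = 0.79
  (¬x2 ∧ x2) ∨ (x2 ∨ ¬x5) = max(a, b) on (0.13, 0.79) = 0.79
  → value = 0.7900
|0.9200 − 0.7900| = 0.130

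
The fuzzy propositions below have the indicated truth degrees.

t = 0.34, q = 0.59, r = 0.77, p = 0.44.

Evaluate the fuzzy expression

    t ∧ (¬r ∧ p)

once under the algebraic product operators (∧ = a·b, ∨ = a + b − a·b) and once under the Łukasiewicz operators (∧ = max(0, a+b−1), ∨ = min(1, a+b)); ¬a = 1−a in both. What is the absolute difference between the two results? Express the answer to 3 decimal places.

Under algebraic product:
  ¬r = 1 − 0.7700 = 0.2300
  ¬r ∧ p = a·b on (0.2300, 0.4400) = 0.1012
  t ∧ (¬r ∧ p) = a·b on (0.3400, 0.1012) = 0.0344
  → value = 0.0344
Under Łukasiewicz:
  ¬r = 1 − 0.77 = 0.23
  ¬r ∧ p = max(0, a+b−1) on (0.23, 0.44) = 0.00
  t ∧ (¬r ∧ p) = max(0, a+b−1) on (0.34, 0.00) = 0.00
  → value = 0.0000
|0.0344 − 0.0000| = 0.034

0.034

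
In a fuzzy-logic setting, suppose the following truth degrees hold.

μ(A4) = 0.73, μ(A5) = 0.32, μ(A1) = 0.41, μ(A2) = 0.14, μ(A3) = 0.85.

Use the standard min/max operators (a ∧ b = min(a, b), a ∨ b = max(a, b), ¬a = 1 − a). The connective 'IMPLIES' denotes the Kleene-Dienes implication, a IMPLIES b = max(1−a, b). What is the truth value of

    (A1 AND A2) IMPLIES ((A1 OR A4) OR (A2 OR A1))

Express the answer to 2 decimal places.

A1 AND A2 = min(a, b) on (0.41, 0.14) = 0.14
A1 OR A4 = max(a, b) on (0.41, 0.73) = 0.73
A2 OR A1 = max(a, b) on (0.14, 0.41) = 0.41
(A1 OR A4) OR (A2 OR A1) = max(a, b) on (0.73, 0.41) = 0.73
(A1 AND A2) IMPLIES ((A1 OR A4) OR (A2 OR A1))  [Kleene-Dienes: max(1−a, b)] with a=0.14, b=0.73 → 0.86

0.86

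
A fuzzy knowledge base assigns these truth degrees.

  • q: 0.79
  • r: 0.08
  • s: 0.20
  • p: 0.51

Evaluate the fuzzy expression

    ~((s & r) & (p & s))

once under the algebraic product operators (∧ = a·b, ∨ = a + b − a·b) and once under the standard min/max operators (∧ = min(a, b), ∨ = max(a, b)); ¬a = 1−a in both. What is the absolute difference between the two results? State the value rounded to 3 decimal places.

0.078

Under algebraic product:
  s & r = a·b on (0.2000, 0.0800) = 0.0160
  p & s = a·b on (0.5100, 0.2000) = 0.1020
  (s & r) & (p & s) = a·b on (0.0160, 0.1020) = 0.0016
  ~((s & r) & (p & s)) = 1 − 0.0016 = 0.9984
  → value = 0.9984
Under standard min/max:
  s & r = min(a, b) on (0.20, 0.08) = 0.08
  p & s = min(a, b) on (0.51, 0.20) = 0.20
  (s & r) & (p & s) = min(a, b) on (0.08, 0.20) = 0.08
  ~((s & r) & (p & s)) = 1 − 0.08 = 0.92
  → value = 0.9200
|0.9984 − 0.9200| = 0.078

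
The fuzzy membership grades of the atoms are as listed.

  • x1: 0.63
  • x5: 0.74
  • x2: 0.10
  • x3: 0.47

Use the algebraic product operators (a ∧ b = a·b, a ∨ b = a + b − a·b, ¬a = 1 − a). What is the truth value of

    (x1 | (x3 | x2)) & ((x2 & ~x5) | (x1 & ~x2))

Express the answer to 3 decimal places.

x3 | x2 = a + b − a·b on (0.4700, 0.1000) = 0.5230
x1 | (x3 | x2) = a + b − a·b on (0.6300, 0.5230) = 0.8235
~x5 = 1 − 0.7400 = 0.2600
x2 & ~x5 = a·b on (0.1000, 0.2600) = 0.0260
~x2 = 1 − 0.1000 = 0.9000
x1 & ~x2 = a·b on (0.6300, 0.9000) = 0.5670
(x2 & ~x5) | (x1 & ~x2) = a + b − a·b on (0.0260, 0.5670) = 0.5783
(x1 | (x3 | x2)) & ((x2 & ~x5) | (x1 & ~x2)) = a·b on (0.8235, 0.5783) = 0.4762

0.476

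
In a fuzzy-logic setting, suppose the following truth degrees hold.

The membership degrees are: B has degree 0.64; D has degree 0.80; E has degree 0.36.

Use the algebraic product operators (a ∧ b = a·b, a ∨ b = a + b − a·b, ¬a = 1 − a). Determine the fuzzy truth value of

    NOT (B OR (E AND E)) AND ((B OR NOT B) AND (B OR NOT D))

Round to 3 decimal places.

E AND E = a·b on (0.3600, 0.3600) = 0.1296
B OR (E AND E) = a + b − a·b on (0.6400, 0.1296) = 0.6867
NOT (B OR (E AND E)) = 1 − 0.6867 = 0.3133
NOT B = 1 − 0.6400 = 0.3600
B OR NOT B = a + b − a·b on (0.6400, 0.3600) = 0.7696
NOT D = 1 − 0.8000 = 0.2000
B OR NOT D = a + b − a·b on (0.6400, 0.2000) = 0.7120
(B OR NOT B) AND (B OR NOT D) = a·b on (0.7696, 0.7120) = 0.5480
NOT (B OR (E AND E)) AND ((B OR NOT B) AND (B OR NOT D)) = a·b on (0.3133, 0.5480) = 0.1717

0.172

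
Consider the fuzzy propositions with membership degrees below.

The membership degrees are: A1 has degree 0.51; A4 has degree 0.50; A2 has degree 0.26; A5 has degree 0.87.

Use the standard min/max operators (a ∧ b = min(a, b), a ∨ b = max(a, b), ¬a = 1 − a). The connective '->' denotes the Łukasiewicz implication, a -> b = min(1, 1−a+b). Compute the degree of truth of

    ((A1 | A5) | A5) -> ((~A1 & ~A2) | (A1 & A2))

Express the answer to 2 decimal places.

0.62

A1 | A5 = max(a, b) on (0.51, 0.87) = 0.87
(A1 | A5) | A5 = max(a, b) on (0.87, 0.87) = 0.87
~A1 = 1 − 0.51 = 0.49
~A2 = 1 − 0.26 = 0.74
~A1 & ~A2 = min(a, b) on (0.49, 0.74) = 0.49
A1 & A2 = min(a, b) on (0.51, 0.26) = 0.26
(~A1 & ~A2) | (A1 & A2) = max(a, b) on (0.49, 0.26) = 0.49
((A1 | A5) | A5) -> ((~A1 & ~A2) | (A1 & A2))  [Łukasiewicz: min(1, 1−a+b)] with a=0.87, b=0.49 → 0.62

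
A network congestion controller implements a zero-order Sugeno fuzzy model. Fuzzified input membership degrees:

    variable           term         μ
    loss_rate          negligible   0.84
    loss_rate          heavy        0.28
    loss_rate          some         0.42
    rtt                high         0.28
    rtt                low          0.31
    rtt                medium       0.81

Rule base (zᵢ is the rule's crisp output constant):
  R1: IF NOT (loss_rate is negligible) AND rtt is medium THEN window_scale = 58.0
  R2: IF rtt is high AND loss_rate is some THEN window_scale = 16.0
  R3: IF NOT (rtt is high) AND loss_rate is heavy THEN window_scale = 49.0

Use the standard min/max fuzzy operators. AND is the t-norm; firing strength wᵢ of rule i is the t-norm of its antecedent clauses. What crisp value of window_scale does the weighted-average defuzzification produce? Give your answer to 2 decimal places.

R1 (z=58.0): ¬negligible=1−0.84=0.16, medium=0.81; AND[min(a, b)] → w = 0.16
R2 (z=16.0): high=0.28, some=0.42; AND[min(a, b)] → w = 0.28
R3 (z=49.0): ¬high=1−0.28=0.72, heavy=0.28; AND[min(a, b)] → w = 0.28
Weighted average = (0.16·58.0 + 0.28·16.0 + 0.28·49.0) / (0.16 + 0.28 + 0.28)
  = 27.4800 / 0.7200 = 38.17

38.17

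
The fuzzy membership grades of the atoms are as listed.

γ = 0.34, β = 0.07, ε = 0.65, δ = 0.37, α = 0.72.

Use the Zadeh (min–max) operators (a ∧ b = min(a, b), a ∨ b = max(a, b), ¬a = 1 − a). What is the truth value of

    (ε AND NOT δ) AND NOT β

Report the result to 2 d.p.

0.63

NOT δ = 1 − 0.37 = 0.63
ε AND NOT δ = min(a, b) on (0.65, 0.63) = 0.63
NOT β = 1 − 0.07 = 0.93
(ε AND NOT δ) AND NOT β = min(a, b) on (0.63, 0.93) = 0.63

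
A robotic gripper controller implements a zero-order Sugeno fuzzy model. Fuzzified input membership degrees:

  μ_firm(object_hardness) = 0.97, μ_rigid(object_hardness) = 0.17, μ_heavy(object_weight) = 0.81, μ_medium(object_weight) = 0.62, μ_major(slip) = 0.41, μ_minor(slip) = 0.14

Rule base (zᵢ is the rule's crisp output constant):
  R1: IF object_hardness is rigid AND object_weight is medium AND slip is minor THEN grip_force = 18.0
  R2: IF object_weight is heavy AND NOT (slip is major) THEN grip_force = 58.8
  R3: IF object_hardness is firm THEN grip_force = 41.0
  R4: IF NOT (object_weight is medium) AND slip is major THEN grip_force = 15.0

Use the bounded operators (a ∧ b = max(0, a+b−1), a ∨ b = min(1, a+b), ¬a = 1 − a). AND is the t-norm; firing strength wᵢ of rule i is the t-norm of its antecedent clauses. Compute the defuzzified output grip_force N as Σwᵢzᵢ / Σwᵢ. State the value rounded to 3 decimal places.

R1 (z=18.0): rigid=0.17, medium=0.62, minor=0.14; AND[max(0, a+b−1)] → w = 0.00
R2 (z=58.8): heavy=0.81, ¬major=1−0.41=0.59; AND[max(0, a+b−1)] → w = 0.40
R3 (z=41.0): firm=0.97 → w = 0.97
R4 (z=15.0): ¬medium=1−0.62=0.38, major=0.41; AND[max(0, a+b−1)] → w = 0.00
Weighted average = (0.00·18.0 + 0.40·58.8 + 0.97·41.0 + 0.00·15.0) / (0.00 + 0.40 + 0.97 + 0.00)
  = 63.2900 / 1.3700 = 46.197

46.197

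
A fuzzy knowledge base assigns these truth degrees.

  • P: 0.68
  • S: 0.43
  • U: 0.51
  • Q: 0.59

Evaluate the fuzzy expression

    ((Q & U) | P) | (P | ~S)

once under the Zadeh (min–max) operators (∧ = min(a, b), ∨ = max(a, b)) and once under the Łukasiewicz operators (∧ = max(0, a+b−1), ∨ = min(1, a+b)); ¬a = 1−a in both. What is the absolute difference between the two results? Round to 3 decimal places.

Under Zadeh (min–max):
  Q & U = min(a, b) on (0.59, 0.51) = 0.51
  (Q & U) | P = max(a, b) on (0.51, 0.68) = 0.68
  ~S = 1 − 0.43 = 0.57
  P | ~S = max(a, b) on (0.68, 0.57) = 0.68
  ((Q & U) | P) | (P | ~S) = max(a, b) on (0.68, 0.68) = 0.68
  → value = 0.6800
Under Łukasiewicz:
  Q & U = max(0, a+b−1) on (0.59, 0.51) = 0.10
  (Q & U) | P = min(1, a+b) on (0.10, 0.68) = 0.78
  ~S = 1 − 0.43 = 0.57
  P | ~S = min(1, a+b) on (0.68, 0.57) = 1.00
  ((Q & U) | P) | (P | ~S) = min(1, a+b) on (0.78, 1.00) = 1.00
  → value = 1.0000
|0.6800 − 1.0000| = 0.320

0.320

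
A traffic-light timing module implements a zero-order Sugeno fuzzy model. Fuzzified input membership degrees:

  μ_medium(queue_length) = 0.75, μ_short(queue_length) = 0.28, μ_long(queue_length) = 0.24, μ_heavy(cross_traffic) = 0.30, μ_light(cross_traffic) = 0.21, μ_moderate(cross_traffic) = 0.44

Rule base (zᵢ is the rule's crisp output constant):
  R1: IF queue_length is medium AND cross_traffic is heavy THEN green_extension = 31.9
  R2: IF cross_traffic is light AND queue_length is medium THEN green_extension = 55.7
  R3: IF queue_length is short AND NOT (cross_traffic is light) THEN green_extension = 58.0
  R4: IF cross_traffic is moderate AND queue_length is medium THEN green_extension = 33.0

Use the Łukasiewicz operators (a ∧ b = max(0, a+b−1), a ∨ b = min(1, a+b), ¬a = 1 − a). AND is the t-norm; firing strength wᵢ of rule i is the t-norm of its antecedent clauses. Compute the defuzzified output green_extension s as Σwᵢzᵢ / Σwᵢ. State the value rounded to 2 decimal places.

R1 (z=31.9): medium=0.75, heavy=0.30; AND[max(0, a+b−1)] → w = 0.05
R2 (z=55.7): light=0.21, medium=0.75; AND[max(0, a+b−1)] → w = 0.00
R3 (z=58.0): short=0.28, ¬light=1−0.21=0.79; AND[max(0, a+b−1)] → w = 0.07
R4 (z=33.0): moderate=0.44, medium=0.75; AND[max(0, a+b−1)] → w = 0.19
Weighted average = (0.05·31.9 + 0.00·55.7 + 0.07·58.0 + 0.19·33.0) / (0.05 + 0.00 + 0.07 + 0.19)
  = 11.9250 / 0.3100 = 38.47

38.47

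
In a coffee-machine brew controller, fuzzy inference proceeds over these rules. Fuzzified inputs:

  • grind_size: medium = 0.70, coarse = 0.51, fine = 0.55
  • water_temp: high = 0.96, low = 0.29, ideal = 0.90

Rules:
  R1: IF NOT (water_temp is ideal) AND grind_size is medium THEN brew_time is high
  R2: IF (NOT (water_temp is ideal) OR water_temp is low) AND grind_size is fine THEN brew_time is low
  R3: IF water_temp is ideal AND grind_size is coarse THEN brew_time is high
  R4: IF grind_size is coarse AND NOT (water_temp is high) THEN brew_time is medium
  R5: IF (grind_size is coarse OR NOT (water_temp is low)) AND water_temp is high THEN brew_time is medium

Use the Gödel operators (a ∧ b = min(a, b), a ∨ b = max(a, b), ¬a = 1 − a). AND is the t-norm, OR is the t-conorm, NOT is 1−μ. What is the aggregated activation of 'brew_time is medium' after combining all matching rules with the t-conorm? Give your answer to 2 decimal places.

R1: ¬ideal=1−0.90=0.10, medium=0.70; AND[min(a, b)] → w = 0.10
R2: (¬ideal=1−0.90=0.10 OR low=0.29) = 0.29; AND[min(a, b)] with fine=0.55 → w = 0.29
R3: ideal=0.90, coarse=0.51; AND[min(a, b)] → w = 0.51
R4: coarse=0.51, ¬high=1−0.96=0.04; AND[min(a, b)] → w = 0.04
R5: (coarse=0.51 OR ¬low=1−0.29=0.71) = 0.71; AND[min(a, b)] with high=0.96 → w = 0.71
Rules with consequent 'medium': {R4, R5} → strengths 0.04, 0.71
Aggregate via t-conorm [max(a, b)]: 0.71

0.71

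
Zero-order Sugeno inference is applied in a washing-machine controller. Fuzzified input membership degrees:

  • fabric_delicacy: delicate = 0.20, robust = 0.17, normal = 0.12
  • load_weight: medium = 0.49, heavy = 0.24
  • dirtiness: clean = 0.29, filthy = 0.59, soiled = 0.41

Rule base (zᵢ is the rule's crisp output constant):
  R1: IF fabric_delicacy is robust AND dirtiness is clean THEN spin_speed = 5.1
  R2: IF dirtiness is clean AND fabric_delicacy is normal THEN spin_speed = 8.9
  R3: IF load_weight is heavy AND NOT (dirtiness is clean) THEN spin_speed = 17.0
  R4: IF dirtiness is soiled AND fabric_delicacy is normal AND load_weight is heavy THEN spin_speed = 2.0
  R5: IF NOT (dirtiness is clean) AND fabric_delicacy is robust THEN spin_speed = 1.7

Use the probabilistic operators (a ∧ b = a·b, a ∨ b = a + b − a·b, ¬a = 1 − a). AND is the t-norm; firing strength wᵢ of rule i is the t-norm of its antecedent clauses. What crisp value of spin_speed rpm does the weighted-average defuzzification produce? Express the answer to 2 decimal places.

R1 (z=5.1): robust=0.17, clean=0.29; AND[a·b] → w = 0.0493
R2 (z=8.9): clean=0.29, normal=0.12; AND[a·b] → w = 0.0348
R3 (z=17.0): heavy=0.24, ¬clean=1−0.29=0.71; AND[a·b] → w = 0.1704
R4 (z=2.0): soiled=0.41, normal=0.12, heavy=0.24; AND[a·b] → w = 0.0118
R5 (z=1.7): ¬clean=1−0.29=0.71, robust=0.17; AND[a·b] → w = 0.1207
Weighted average = (0.0493·5.1 + 0.0348·8.9 + 0.1704·17.0 + 0.0118·2.0 + 0.1207·1.7) / (0.0493 + 0.0348 + 0.1704 + 0.0118 + 0.1207)
  = 3.6868 / 0.3870 = 9.53

9.53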